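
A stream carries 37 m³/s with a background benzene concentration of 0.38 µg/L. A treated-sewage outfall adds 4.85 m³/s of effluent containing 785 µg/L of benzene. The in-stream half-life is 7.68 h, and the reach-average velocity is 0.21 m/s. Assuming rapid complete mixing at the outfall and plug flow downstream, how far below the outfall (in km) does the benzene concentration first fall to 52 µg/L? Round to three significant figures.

Mass balance: C = (37.00·0.3800 + 4.850·785.0) / 41.85 = 3821/41.85 = 91.31 µg/L.
Half-life 7.68 h → k = ln 2 / 7.68 = 0.09025 h⁻¹ = 2.166 d⁻¹.
Set 91.31·exp(−k·t) = 52 → t = ln(91.31/52)/k = 22460 s = 6.238 h.
Distance = v·t = 0.21·22460 = 4716 m = 4.716 km.

4.72 km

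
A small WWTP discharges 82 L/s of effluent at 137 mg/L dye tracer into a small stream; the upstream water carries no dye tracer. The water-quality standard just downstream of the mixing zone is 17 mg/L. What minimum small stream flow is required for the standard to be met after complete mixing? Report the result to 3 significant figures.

Set C_mix = 17: (Q·0 + 82.00·137.0) / (Q + 82.00) = 17
→ Q = 82.00·(137.0 − 17)/(17 − 0) = 578.8 L/s.

579 L/s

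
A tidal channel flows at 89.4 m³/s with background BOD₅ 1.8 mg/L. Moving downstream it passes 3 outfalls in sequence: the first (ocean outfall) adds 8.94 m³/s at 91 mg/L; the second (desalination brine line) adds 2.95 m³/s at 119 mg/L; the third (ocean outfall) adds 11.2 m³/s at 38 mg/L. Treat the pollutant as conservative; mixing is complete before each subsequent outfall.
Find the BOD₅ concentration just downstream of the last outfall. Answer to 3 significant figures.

15.6 mg/L

After outfall 1: Q = 89.40 + 8.940 = 98.34 m³/s; C = (89.40·1.800 + 8.940·91.00)/98.34 = 9.909 mg/L.
After outfall 2: Q = 98.34 + 2.950 = 101.3 m³/s; C = (98.34·9.909 + 2.950·119.0)/101.3 = 13.09 mg/L.
After outfall 3: Q = 101.3 + 11.20 = 112.5 m³/s; C = (101.3·13.09 + 11.20·38.00)/112.5 = 15.57 mg/L.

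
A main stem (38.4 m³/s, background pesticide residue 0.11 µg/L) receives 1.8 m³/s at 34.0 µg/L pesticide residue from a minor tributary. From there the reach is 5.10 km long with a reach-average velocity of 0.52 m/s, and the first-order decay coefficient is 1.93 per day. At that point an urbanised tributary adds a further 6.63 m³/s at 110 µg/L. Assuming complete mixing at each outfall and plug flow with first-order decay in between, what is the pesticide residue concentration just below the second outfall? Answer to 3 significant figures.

16.7 µg/L

Conservation of mass: C = (38.40·0.1100 + 1.800·34.00) / 40.20 = 65.42/40.20 = 1.627 µg/L; combined flow 40.20 m³/s.
Travel time t = 5.10·1000 / 0.52 = 9808 s = 2.724 h.
Decay over the reach: 1.627·exp(−kt) = 1.627·0.8033 = 1.307 µg/L.
At the second outfall, C = (40.20·1.307 + 6.630·110.0) / (40.20 + 6.630) = 16.70 µg/L.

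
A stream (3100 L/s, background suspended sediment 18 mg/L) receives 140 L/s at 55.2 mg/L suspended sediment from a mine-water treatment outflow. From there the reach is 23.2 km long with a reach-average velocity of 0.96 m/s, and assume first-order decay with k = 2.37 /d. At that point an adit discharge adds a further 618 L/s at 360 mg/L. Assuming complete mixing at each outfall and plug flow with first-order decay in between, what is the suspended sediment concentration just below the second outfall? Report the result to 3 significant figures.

Mixed concentration C = ΣQC/ΣQ = (3100·18.00 + 140.0·55.20) / 3240 = 63530/3240 = 19.61 mg/L; combined flow 3240 L/s.
Travel time t = 23.2·1000 / 0.96 = 24170 s = 6.713 h.
Decay over the reach: 19.61·exp(−kt) = 19.61·0.5154 = 10.10 mg/L.
Second outfall: C = (3240·10.10 + 618.0·360.0)/3858 = 66.15 mg/L.

66.2 mg/L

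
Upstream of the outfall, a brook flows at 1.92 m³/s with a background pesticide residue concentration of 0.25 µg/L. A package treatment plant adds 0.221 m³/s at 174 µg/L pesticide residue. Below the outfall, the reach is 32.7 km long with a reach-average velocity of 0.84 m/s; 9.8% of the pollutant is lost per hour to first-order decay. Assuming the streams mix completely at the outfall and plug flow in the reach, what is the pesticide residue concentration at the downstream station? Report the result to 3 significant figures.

Mixed concentration C = ΣQC/ΣQ = (1.920·0.2500 + 0.2210·174.0) / 2.141 = 38.93/2.141 = 18.18 µg/L.
Travel time t = 32.7·1000 / 0.84 = 38930 s = 10.81 h.
9.8%/h lost → k = −ln(1 − 0.098) = 0.1031 h⁻¹.
First-order decay: C = 18.18·exp(−k·t) = 18.18·0.3278 = 5.961 µg/L.

5.96 µg/L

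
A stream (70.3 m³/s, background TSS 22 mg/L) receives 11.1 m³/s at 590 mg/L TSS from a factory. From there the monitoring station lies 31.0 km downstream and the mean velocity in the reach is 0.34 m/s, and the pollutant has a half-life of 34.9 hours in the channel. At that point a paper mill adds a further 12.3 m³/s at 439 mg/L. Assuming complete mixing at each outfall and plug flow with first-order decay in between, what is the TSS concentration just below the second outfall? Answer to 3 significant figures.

Conservation of mass: C = (70.30·22.00 + 11.10·590.0) / 81.40 = 8096/81.40 = 99.45 mg/L; combined flow 81.40 m³/s.
Travel time t = 31.0·1000 / 0.34 = 91180 s = 25.33 h.
Half-life 34.9 h → k = ln 2 / 34.9 = 0.01986 h⁻¹ = 0.4767 d⁻¹.
First-order decay: C = 99.45·exp(−k·t) = 99.45·0.6047 = 60.14 mg/L.
At the second outfall, C = (81.40·60.14 + 12.30·439.0) / (81.40 + 12.30) = 109.9 mg/L.

110 mg/L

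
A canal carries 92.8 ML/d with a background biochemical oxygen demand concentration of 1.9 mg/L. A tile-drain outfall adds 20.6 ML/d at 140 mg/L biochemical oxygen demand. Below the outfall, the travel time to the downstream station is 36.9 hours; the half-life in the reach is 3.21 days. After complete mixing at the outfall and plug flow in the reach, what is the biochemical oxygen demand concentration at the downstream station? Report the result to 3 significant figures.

19.4 mg/L

Mixed concentration C = ΣQC/ΣQ = (92.80·1.900 + 20.60·140.0) / 113.4 = 3060/113.4 = 26.99 mg/L.
Half-life 3.21 d → k = ln 2 / 3.21 = 0.2159 d⁻¹.
First-order decay: C = 26.99·exp(−k·t) = 26.99·0.7175 = 19.36 mg/L.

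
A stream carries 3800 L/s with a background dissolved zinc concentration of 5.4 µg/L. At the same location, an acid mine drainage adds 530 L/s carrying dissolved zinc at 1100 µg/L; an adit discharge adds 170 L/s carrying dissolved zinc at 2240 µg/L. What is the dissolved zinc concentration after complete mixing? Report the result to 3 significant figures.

219 µg/L

Mass balance: C = (3800·5.400 + 530.0·1100 + 170.0·2240) / 4500 = 984300/4500 = 218.7 µg/L.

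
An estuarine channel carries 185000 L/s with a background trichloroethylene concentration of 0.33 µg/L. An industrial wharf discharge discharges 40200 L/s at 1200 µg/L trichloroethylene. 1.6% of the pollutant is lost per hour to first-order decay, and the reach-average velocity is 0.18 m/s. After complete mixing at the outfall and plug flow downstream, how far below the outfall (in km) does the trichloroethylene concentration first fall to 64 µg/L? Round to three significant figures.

Flow-weighted average: C = (185000·0.3300 + 40200·1200) / 225200 = 48300000/225200 = 214.5 µg/L.
1.6%/h lost → k = −ln(1 − 0.016) = 0.01613 h⁻¹.
Set 214.5·exp(−k·t) = 64 → t = ln(214.5/64)/k = 269900 s = 74.98 h.
Distance = v·t = 0.18·269900 = 48590 m = 48.59 km.

48.6 km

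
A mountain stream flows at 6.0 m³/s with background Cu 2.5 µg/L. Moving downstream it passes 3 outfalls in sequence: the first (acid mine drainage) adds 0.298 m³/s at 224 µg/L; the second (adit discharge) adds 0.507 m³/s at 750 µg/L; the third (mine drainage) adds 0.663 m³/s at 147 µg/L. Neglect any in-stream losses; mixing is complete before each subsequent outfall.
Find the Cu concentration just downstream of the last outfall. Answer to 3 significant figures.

After outfall 1: Q = 6.000 + 0.2980 = 6.298 m³/s; C = (6.000·2.500 + 0.2980·224.0)/6.298 = 12.98 µg/L.
After outfall 2: Q = 6.298 + 0.5070 = 6.805 m³/s; C = (6.298·12.98 + 0.5070·750.0)/6.805 = 67.89 µg/L.
After outfall 3: Q = 6.805 + 0.6630 = 7.468 m³/s; C = (6.805·67.89 + 0.6630·147.0)/7.468 = 74.91 µg/L.

74.9 µg/L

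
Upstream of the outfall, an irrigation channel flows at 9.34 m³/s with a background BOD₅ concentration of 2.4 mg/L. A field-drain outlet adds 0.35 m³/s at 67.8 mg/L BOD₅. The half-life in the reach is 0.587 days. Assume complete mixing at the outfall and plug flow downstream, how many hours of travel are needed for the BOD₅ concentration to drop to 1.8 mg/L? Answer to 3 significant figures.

Mixed concentration C = ΣQC/ΣQ = (9.340·2.400 + 0.3500·67.80) / 9.690 = 46.15/9.690 = 4.762 mg/L.
Half-life 0.587 d → k = ln 2 / 0.587 = 1.181 d⁻¹.
4.762·exp(−k·t) = 1.8 → t = ln(4.762/1.8)/k = 71190 s = 19.77 h.

19.8 h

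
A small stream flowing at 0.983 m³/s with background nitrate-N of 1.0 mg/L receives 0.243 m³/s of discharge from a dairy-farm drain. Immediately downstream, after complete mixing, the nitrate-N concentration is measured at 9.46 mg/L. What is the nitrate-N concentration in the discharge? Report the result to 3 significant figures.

43.7 mg/L

Mass balance: 0.9830·1.000 + 0.2430·Cₑ = 1.226·9.460
→ Cₑ = (1.226·9.460 − 0.9830·1.000) / 0.2430 = 43.68 mg/L.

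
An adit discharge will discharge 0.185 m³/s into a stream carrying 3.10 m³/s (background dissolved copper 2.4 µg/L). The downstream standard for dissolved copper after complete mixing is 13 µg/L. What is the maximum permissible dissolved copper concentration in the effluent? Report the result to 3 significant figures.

191 µg/L

At the limit, (Qr·Cr + Qe·Cₑ)/(Qr + Qe) = 13:
Cₑ = (3.285·13 − 3.100·2.400) / 0.1850 = 190.6 µg/L.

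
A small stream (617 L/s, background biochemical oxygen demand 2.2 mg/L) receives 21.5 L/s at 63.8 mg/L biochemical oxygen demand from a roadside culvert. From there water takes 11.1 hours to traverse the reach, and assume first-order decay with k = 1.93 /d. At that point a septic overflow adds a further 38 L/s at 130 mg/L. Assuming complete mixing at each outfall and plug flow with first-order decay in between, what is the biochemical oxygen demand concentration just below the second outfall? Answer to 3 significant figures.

Mass balance: C = (617.0·2.200 + 21.50·63.80) / 638.5 = 2729/638.5 = 4.274 mg/L; combined flow 638.5 L/s.
First-order decay: C = 4.274·exp(−k·t) = 4.274·0.4096 = 1.751 mg/L.
Second outfall: C = (638.5·1.751 + 38.00·130.0)/676.5 = 8.955 mg/L.

8.95 mg/L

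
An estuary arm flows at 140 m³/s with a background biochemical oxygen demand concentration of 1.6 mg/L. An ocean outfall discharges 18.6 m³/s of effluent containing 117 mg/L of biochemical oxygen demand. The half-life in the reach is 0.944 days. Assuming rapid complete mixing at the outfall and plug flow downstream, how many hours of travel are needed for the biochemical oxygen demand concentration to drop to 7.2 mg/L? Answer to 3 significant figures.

Mixed concentration C = ΣQC/ΣQ = (140.0·1.600 + 18.60·117.0) / 158.6 = 2400/158.6 = 15.13 mg/L.
Half-life 0.944 d → k = ln 2 / 0.944 = 0.7343 d⁻¹.
15.13·exp(−k·t) = 7.2 → t = ln(15.13/7.2)/k = 87410 s = 24.28 h.

24.3 h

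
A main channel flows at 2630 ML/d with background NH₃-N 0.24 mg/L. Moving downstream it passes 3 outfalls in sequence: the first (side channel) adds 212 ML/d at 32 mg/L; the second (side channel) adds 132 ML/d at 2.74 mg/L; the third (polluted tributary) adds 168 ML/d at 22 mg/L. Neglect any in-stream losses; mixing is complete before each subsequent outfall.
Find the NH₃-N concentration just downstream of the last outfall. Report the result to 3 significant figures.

3.65 mg/L

After outfall 1: Q = 2630 + 212.0 = 2842 ML/d; C = (2630·0.2400 + 212.0·32.00)/2842 = 2.609 mg/L.
After outfall 2: Q = 2842 + 132.0 = 2974 ML/d; C = (2842·2.609 + 132.0·2.740)/2974 = 2.615 mg/L.
After outfall 3: Q = 2974 + 168.0 = 3142 ML/d; C = (2974·2.615 + 168.0·22.00)/3142 = 3.651 mg/L.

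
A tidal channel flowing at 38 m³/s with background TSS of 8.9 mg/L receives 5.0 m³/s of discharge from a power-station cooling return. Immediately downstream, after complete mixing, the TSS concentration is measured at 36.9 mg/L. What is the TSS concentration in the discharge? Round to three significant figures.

Mass balance: 38.00·8.900 + 5.000·Cₑ = 43.00·36.90
→ Cₑ = (43.00·36.90 − 38.00·8.900) / 5.000 = 249.7 mg/L.

250 mg/L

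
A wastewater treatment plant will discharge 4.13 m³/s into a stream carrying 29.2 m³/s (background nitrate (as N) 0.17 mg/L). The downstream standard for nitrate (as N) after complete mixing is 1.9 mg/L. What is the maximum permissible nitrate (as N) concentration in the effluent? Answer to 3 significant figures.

14.1 mg/L

At the limit, (Qr·Cr + Qe·Cₑ)/(Qr + Qe) = 1.9:
Cₑ = (33.33·1.9 − 29.20·0.1700) / 4.130 = 14.13 mg/L.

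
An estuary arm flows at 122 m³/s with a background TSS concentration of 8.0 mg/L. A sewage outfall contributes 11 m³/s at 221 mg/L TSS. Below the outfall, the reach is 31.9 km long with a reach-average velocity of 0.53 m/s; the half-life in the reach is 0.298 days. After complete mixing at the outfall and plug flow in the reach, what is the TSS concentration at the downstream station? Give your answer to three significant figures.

5.07 mg/L

After mixing, C = (122.0·8.000 + 11.00·221.0) / 133.0 = 3407/133.0 = 25.62 mg/L.
Travel time t = 31.9·1000 / 0.53 = 60190 s = 16.72 h.
Half-life 0.298 d → k = ln 2 / 0.298 = 2.326 d⁻¹.
Applying C = C₀e^(−kt): 25.62 × 0.1978 = 5.068 mg/L.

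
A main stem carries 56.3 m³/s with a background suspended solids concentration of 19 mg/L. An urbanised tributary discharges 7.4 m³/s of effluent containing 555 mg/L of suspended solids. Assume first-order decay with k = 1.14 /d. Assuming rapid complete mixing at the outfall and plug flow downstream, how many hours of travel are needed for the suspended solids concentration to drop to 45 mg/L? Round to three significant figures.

12.4 h

Mass balance: C = (56.30·19.00 + 7.400·555.0) / 63.70 = 5177/63.70 = 81.27 mg/L.
81.27·exp(−k·t) = 45 → t = ln(81.27/45)/k = 44800 s = 12.44 h.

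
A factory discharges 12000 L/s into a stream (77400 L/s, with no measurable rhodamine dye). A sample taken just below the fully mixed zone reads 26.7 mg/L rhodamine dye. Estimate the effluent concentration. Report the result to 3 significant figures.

199 mg/L

Mass balance: 77400·0 + 12000·Cₑ = 89400·26.70
→ Cₑ = (89400·26.70 − 77400·0) / 12000 = 198.9 mg/L.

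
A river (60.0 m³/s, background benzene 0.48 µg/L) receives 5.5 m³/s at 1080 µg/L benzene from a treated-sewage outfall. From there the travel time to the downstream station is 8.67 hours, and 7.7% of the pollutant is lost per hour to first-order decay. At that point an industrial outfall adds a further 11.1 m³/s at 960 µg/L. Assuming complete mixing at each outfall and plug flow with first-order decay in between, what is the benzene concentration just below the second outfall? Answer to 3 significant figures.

178 µg/L

Conservation of mass: C = (60.00·0.4800 + 5.500·1080) / 65.50 = 5969/65.50 = 91.13 µg/L; combined flow 65.50 m³/s.
7.7%/h lost → k = −ln(1 − 0.077) = 0.08013 h⁻¹.
First-order decay: C = 91.13·exp(−k·t) = 91.13·0.4992 = 45.49 µg/L.
At the second outfall, C = (65.50·45.49 + 11.10·960.0) / (65.50 + 11.10) = 178.0 µg/L.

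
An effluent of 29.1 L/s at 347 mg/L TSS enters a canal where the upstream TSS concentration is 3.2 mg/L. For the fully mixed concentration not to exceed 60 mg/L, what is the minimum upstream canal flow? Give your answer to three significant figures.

Set C_mix = 60: (Q·3.200 + 29.10·347.0) / (Q + 29.10) = 60
→ Q = 29.10·(347.0 − 60)/(60 − 3.200) = 147.0 L/s.

147 L/s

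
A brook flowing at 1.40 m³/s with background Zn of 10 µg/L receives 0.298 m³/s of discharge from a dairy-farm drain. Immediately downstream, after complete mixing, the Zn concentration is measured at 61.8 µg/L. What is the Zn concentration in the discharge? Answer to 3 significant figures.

305 µg/L

Mass balance: 1.400·10.00 + 0.2980·Cₑ = 1.698·61.80
→ Cₑ = (1.698·61.80 − 1.400·10.00) / 0.2980 = 305.2 µg/L.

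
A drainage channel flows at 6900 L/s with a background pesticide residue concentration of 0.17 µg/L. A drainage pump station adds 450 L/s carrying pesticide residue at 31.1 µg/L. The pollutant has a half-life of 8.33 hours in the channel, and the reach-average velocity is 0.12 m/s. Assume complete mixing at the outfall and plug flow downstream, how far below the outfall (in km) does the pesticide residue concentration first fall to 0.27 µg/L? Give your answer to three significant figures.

10.6 km

After mixing, C = (6900·0.1700 + 450.0·31.10) / 7350 = 15170/7350 = 2.064 µg/L.
Half-life 8.33 h → k = ln 2 / 8.33 = 0.08321 h⁻¹ = 1.997 d⁻¹.
Set 2.064·exp(−k·t) = 0.27 → t = ln(2.064/0.27)/k = 87990 s = 24.44 h.
Distance = v·t = 0.12·87990 = 10560 m = 10.56 km.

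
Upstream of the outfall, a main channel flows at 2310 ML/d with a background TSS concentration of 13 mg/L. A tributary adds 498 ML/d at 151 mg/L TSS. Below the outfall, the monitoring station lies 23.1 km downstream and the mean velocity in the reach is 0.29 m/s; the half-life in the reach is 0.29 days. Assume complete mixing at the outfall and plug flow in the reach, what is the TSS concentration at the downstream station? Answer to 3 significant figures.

After mixing, C = (2310·13.00 + 498.0·151.0) / 2808 = 105200/2808 = 37.47 mg/L.
Travel time t = 23.1·1000 / 0.29 = 79660 s = 22.13 h.
Half-life 0.29 d → k = ln 2 / 0.29 = 2.390 d⁻¹.
Decay over the reach: 37.47·exp(−kt) = 37.47·0.1104 = 4.137 mg/L.

4.14 mg/L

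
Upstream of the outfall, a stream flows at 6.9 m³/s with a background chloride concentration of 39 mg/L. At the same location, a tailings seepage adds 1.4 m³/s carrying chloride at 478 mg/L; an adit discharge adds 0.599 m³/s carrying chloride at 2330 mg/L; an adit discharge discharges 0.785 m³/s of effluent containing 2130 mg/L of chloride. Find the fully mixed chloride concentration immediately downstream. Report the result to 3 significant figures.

Conservation of mass: C = (6.900·39.00 + 1.400·478.0 + 0.5990·2330 + 0.7850·2130) / 9.684 = 4006/9.684 = 413.7 mg/L.

414 mg/L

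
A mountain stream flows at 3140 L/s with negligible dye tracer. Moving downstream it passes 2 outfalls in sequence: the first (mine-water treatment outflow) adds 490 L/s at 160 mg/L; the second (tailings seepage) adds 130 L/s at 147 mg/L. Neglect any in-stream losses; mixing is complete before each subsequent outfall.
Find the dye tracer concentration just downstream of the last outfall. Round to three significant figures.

25.9 mg/L

Outfall 1: combined Q = 3630 L/s; C = (3140·0 + 490.0·160.0)/3630 = 21.60 mg/L.
Outfall 2: combined Q = 3760 L/s; C = (3630·21.60 + 130.0·147.0)/3760 = 25.93 mg/L.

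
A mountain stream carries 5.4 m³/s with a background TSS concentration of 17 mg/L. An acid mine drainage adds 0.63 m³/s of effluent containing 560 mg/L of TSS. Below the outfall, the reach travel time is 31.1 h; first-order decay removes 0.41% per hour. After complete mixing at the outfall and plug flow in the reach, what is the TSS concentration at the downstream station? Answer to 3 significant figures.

After mixing, C = (5.400·17.00 + 0.6300·560.0) / 6.030 = 444.6/6.030 = 73.73 mg/L.
0.41%/h lost → k = −ln(1 − 0.0041) = 0.004108 h⁻¹.
First-order decay: C = 73.73·exp(−k·t) = 73.73·0.8801 = 64.89 mg/L.

64.9 mg/L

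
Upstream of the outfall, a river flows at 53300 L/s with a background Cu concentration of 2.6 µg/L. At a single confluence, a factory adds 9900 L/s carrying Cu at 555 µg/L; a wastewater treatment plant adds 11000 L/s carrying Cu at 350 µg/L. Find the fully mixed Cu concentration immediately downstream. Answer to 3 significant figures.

128 µg/L

Mass balance: C = (53300·2.600 + 9900·555.0 + 11000·350.0) / 74200 = 9483000/74200 = 127.8 µg/L.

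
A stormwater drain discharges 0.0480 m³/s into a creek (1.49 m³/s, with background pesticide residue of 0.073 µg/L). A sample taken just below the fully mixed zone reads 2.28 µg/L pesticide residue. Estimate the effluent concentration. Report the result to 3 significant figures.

Mass balance: 1.490·0.07300 + 0.04800·Cₑ = 1.538·2.280
→ Cₑ = (1.538·2.280 − 1.490·0.07300) / 0.04800 = 70.79 µg/L.

70.8 µg/L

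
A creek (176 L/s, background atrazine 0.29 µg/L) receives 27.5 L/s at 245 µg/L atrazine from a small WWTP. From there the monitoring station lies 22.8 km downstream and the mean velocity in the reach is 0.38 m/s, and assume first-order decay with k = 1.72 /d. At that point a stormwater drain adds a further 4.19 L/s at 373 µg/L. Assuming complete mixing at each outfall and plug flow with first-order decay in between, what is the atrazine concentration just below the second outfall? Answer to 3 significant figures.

Flow-weighted average: C = (176.0·0.2900 + 27.50·245.0) / 203.5 = 6789/203.5 = 33.36 µg/L; combined flow 203.5 L/s.
Travel time t = 22.8·1000 / 0.38 = 60000 s = 16.67 h.
Decay over the reach: 33.36·exp(−kt) = 33.36·0.3029 = 10.10 µg/L.
At the second outfall, C = (203.5·10.10 + 4.190·373.0) / (203.5 + 4.190) = 17.42 µg/L.

17.4 µg/L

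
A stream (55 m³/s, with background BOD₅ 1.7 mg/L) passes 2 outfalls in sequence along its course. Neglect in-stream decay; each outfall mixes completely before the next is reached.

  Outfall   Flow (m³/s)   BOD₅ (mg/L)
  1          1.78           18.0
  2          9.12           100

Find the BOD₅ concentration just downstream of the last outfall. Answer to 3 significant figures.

15.7 mg/L

After outfall 1: Q = 55.00 + 1.780 = 56.78 m³/s; C = (55.00·1.700 + 1.780·18.00)/56.78 = 2.211 mg/L.
After outfall 2: Q = 56.78 + 9.120 = 65.90 m³/s; C = (56.78·2.211 + 9.120·100.0)/65.90 = 15.74 mg/L.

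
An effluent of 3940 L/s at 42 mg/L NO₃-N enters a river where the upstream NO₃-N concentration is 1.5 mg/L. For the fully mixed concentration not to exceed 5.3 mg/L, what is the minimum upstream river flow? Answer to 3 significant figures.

38100 L/s

Set C_mix = 5.3: (Q·1.500 + 3940·42.00) / (Q + 3940) = 5.3
→ Q = 3940·(42.00 − 5.3)/(5.3 − 1.500) = 38050 L/s.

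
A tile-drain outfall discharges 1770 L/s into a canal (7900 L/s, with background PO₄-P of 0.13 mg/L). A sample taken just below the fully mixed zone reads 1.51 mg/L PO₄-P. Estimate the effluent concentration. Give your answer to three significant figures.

Mass balance: 7900·0.1300 + 1770·Cₑ = 9670·1.510
→ Cₑ = (9670·1.510 − 7900·0.1300) / 1770 = 7.669 mg/L.

7.67 mg/L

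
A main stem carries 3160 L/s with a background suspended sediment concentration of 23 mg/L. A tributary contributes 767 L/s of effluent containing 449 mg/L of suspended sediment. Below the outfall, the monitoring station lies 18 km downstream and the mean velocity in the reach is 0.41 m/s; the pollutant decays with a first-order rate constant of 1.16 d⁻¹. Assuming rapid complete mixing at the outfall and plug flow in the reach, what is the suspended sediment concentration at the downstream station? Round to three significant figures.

Mass balance: C = (3160·23.00 + 767.0·449.0) / 3927 = 417100/3927 = 106.2 mg/L.
Travel time t = 18·1000 / 0.41 = 43900 s = 12.20 h.
Applying C = C₀e^(−kt): 106.2 × 0.5546 = 58.91 mg/L.

58.9 mg/L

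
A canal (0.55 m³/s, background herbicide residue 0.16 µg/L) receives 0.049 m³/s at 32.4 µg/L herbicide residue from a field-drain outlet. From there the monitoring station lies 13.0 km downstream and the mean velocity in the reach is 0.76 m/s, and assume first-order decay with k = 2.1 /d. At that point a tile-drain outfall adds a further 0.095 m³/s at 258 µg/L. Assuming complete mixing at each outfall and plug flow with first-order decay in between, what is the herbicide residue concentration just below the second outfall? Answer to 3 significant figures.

36.9 µg/L

Conservation of mass: C = (0.5500·0.1600 + 0.04900·32.40) / 0.5990 = 1.676/0.5990 = 2.797 µg/L; combined flow 0.5990 m³/s.
Travel time t = 13.0·1000 / 0.76 = 17110 s = 4.751 h.
Decay over the reach: 2.797·exp(−kt) = 2.797·0.6598 = 1.846 µg/L.
At the second outfall, C = (0.5990·1.846 + 0.09500·258.0) / (0.5990 + 0.09500) = 36.91 µg/L.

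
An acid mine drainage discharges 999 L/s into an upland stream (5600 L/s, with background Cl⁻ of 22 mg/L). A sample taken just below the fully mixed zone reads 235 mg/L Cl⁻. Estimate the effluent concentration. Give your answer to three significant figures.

1430 mg/L

Mass balance: 5600·22.00 + 999.0·Cₑ = 6599·235.0
→ Cₑ = (6599·235.0 − 5600·22.00) / 999.0 = 1429 mg/L.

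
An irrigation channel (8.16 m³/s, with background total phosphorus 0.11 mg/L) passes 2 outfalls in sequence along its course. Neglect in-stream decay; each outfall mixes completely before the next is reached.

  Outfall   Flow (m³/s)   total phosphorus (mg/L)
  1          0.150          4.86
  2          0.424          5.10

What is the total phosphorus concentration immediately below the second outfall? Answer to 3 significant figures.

0.434 mg/L

After outfall 1: Q = 8.160 + 0.1500 = 8.310 m³/s; C = (8.160·0.1100 + 0.1500·4.860)/8.310 = 0.1957 mg/L.
After outfall 2: Q = 8.310 + 0.4240 = 8.734 m³/s; C = (8.310·0.1957 + 0.4240·5.100)/8.734 = 0.4338 mg/L.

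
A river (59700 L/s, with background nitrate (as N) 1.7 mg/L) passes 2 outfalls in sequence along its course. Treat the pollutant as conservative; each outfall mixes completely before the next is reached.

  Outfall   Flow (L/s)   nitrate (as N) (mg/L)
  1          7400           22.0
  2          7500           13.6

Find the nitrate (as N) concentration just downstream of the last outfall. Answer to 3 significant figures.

4.91 mg/L

Outfall 1: combined Q = 67100 L/s; C = (59700·1.700 + 7400·22.00)/67100 = 3.939 mg/L.
Outfall 2: combined Q = 74600 L/s; C = (67100·3.939 + 7500·13.60)/74600 = 4.910 mg/L.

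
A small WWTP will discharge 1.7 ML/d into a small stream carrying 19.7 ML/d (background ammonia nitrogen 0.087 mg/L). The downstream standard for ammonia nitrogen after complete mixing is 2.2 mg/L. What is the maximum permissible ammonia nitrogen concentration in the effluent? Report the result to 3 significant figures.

26.7 mg/L

At the limit, (Qr·Cr + Qe·Cₑ)/(Qr + Qe) = 2.2:
Cₑ = (21.40·2.2 − 19.70·0.08700) / 1.700 = 26.69 mg/L.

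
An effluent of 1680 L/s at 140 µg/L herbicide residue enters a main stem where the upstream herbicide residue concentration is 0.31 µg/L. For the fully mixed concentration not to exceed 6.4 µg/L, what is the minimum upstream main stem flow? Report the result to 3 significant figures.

36900 L/s

Set C_mix = 6.4: (Q·0.3100 + 1680·140.0) / (Q + 1680) = 6.4
→ Q = 1680·(140.0 − 6.4)/(6.4 − 0.3100) = 36860 L/s.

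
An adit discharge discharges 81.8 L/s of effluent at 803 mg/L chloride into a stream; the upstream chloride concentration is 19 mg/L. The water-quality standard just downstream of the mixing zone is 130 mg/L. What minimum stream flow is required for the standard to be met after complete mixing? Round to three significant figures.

496 L/s

Set C_mix = 130: (Q·19.00 + 81.80·803.0) / (Q + 81.80) = 130
→ Q = 81.80·(803.0 − 130)/(130 − 19.00) = 496.0 L/s.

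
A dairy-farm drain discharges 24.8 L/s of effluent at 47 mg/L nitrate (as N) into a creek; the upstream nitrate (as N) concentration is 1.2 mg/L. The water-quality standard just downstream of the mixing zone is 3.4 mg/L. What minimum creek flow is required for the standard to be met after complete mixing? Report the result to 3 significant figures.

491 L/s

Set C_mix = 3.4: (Q·1.200 + 24.80·47.00) / (Q + 24.80) = 3.4
→ Q = 24.80·(47.00 − 3.4)/(3.4 − 1.200) = 491.5 L/s.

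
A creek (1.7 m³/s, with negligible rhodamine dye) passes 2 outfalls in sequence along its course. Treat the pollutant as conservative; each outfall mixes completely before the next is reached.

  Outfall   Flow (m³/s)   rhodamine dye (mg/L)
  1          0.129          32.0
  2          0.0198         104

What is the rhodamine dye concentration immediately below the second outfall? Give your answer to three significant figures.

After outfall 1: Q = 1.700 + 0.1290 = 1.829 m³/s; C = (1.700·0 + 0.1290·32.00)/1.829 = 2.257 mg/L.
After outfall 2: Q = 1.829 + 0.01980 = 1.849 m³/s; C = (1.829·2.257 + 0.01980·104.0)/1.849 = 3.347 mg/L.

3.35 mg/L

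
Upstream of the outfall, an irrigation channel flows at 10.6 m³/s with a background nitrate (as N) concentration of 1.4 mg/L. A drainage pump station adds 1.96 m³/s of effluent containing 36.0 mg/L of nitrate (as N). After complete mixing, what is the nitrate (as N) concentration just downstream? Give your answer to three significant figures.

6.80 mg/L

Conservation of mass: C = (10.60·1.400 + 1.960·36.00) / 12.56 = 85.40/12.56 = 6.799 mg/L.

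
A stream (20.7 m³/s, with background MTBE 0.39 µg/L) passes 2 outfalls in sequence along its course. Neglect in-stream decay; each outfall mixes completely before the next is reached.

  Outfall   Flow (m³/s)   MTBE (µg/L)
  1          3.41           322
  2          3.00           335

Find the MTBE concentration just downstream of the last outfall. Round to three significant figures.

Below outfall 1: Q → 24.11 m³/s, C = (20.70·0.3900 + 3.410·322.0)/24.11 = 45.88 µg/L.
Below outfall 2: Q → 27.11 m³/s, C = (24.11·45.88 + 3.000·335.0)/27.11 = 77.87 µg/L.

77.9 µg/L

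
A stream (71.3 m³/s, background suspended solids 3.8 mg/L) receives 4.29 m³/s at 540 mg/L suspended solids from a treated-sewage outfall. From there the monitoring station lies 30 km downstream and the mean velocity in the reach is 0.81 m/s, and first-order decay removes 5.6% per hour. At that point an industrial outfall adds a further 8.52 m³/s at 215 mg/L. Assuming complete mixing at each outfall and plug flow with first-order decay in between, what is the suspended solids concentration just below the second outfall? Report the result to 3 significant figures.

After mixing, C = (71.30·3.800 + 4.290·540.0) / 75.59 = 2588/75.59 = 34.23 mg/L; combined flow 75.59 m³/s.
Travel time t = 30·1000 / 0.81 = 37040 s = 10.29 h.
5.6%/h lost → k = −ln(1 − 0.056) = 0.05763 h⁻¹.
First-order decay: C = 34.23·exp(−k·t) = 34.23·0.5527 = 18.92 mg/L.
At the second outfall, C = (75.59·18.92 + 8.520·215.0) / (75.59 + 8.520) = 38.78 mg/L.

38.8 mg/L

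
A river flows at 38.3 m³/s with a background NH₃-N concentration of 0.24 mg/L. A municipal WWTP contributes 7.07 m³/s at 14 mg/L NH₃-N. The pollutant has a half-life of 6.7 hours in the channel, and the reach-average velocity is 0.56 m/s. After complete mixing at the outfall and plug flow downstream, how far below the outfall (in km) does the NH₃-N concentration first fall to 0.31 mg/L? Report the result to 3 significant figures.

39.8 km

Conservation of mass: C = (38.30·0.2400 + 7.070·14.00) / 45.37 = 108.2/45.37 = 2.384 mg/L.
Half-life 6.7 h → k = ln 2 / 6.7 = 0.1035 h⁻¹ = 2.483 d⁻¹.
Set 2.384·exp(−k·t) = 0.31 → t = ln(2.384/0.31)/k = 70990 s = 19.72 h.
Distance = v·t = 0.56·70990 = 39750 m = 39.75 km.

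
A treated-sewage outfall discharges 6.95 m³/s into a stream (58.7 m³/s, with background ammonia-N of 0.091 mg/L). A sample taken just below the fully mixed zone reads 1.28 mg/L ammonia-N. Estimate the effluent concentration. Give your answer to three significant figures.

Mass balance: 58.70·0.09100 + 6.950·Cₑ = 65.65·1.280
→ Cₑ = (65.65·1.280 − 58.70·0.09100) / 6.950 = 11.32 mg/L.

11.3 mg/L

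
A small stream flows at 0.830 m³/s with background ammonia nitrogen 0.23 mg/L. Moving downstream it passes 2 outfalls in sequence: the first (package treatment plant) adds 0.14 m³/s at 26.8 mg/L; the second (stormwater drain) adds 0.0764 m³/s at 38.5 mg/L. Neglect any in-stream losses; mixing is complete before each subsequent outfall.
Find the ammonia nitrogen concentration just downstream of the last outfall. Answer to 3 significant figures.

6.58 mg/L

Below outfall 1: Q → 0.9700 m³/s, C = (0.8300·0.2300 + 0.1400·26.80)/0.9700 = 4.065 mg/L.
Below outfall 2: Q → 1.046 m³/s, C = (0.9700·4.065 + 0.07640·38.50)/1.046 = 6.579 mg/L.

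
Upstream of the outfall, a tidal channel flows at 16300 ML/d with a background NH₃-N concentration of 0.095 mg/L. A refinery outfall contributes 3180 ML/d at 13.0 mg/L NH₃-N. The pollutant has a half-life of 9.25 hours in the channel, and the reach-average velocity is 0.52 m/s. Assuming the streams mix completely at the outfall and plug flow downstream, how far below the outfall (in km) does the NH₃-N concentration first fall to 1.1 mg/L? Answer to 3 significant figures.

Conservation of mass: C = (16300·0.09500 + 3180·13.00) / 19480 = 42890/19480 = 2.202 mg/L.
Half-life 9.25 h → k = ln 2 / 9.25 = 0.07493 h⁻¹ = 1.798 d⁻¹.
Set 2.202·exp(−k·t) = 1.1 → t = ln(2.202/1.1)/k = 33340 s = 9.260 h.
Distance = v·t = 0.52·33340 = 17330 m = 17.33 km.

17.3 km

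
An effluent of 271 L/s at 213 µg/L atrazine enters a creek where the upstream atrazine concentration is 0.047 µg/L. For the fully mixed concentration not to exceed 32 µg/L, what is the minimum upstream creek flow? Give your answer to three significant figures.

1540 L/s

Set C_mix = 32: (Q·0.04700 + 271.0·213.0) / (Q + 271.0) = 32
→ Q = 271.0·(213.0 − 32)/(32 − 0.04700) = 1535 L/s.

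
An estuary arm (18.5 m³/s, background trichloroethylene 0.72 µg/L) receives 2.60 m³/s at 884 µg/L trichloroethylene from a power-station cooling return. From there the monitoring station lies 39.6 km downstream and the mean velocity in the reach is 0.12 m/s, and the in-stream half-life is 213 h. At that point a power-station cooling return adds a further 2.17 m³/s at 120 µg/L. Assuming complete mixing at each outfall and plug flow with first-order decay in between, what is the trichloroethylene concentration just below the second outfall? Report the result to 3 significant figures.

84.9 µg/L

Conservation of mass: C = (18.50·0.7200 + 2.600·884.0) / 21.10 = 2312/21.10 = 109.6 µg/L; combined flow 21.10 m³/s.
Travel time t = 39.6·1000 / 0.12 = 330000 s = 91.67 h.
Half-life 213 h → k = ln 2 / 213 = 0.003254 h⁻¹ = 0.07810 d⁻¹.
First-order decay: C = 109.6·exp(−k·t) = 109.6·0.7421 = 81.30 µg/L.
Second outfall: C = (21.10·81.30 + 2.170·120.0)/23.27 = 84.91 µg/L.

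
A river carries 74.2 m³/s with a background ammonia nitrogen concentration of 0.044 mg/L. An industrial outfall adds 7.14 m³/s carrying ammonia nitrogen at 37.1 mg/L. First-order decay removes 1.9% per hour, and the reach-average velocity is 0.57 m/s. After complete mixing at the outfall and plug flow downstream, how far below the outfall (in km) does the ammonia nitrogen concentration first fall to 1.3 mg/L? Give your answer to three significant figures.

99.5 km

Flow-weighted average: C = (74.20·0.04400 + 7.140·37.10) / 81.34 = 268.2/81.34 = 3.297 mg/L.
1.9%/h lost → k = −ln(1 − 0.019) = 0.01918 h⁻¹.
Set 3.297·exp(−k·t) = 1.3 → t = ln(3.297/1.3)/k = 174600 s = 48.51 h.
Distance = v·t = 0.57·174600 = 99540 m = 99.54 km.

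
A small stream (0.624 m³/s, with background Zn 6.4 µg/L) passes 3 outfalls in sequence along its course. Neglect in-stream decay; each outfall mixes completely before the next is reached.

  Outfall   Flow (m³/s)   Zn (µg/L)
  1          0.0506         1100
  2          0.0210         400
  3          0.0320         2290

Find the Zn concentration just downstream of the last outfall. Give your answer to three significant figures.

194 µg/L

After outfall 1: Q = 0.6240 + 0.05060 = 0.6746 m³/s; C = (0.6240·6.400 + 0.05060·1100)/0.6746 = 88.43 µg/L.
After outfall 2: Q = 0.6746 + 0.02100 = 0.6956 m³/s; C = (0.6746·88.43 + 0.02100·400.0)/0.6956 = 97.83 µg/L.
After outfall 3: Q = 0.6956 + 0.03200 = 0.7276 m³/s; C = (0.6956·97.83 + 0.03200·2290)/0.7276 = 194.2 µg/L.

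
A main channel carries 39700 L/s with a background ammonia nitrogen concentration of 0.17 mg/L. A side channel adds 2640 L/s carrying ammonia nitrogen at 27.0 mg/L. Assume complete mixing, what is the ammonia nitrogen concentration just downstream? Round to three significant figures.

1.84 mg/L

Flow-weighted average: C = (39700·0.1700 + 2640·27.00) / 42340 = 78030/42340 = 1.843 mg/L.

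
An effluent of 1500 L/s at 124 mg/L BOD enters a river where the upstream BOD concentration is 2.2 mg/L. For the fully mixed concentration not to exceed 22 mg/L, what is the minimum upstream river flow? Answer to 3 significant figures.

Set C_mix = 22: (Q·2.200 + 1500·124.0) / (Q + 1500) = 22
→ Q = 1500·(124.0 − 22)/(22 − 2.200) = 7727 L/s.

7730 L/s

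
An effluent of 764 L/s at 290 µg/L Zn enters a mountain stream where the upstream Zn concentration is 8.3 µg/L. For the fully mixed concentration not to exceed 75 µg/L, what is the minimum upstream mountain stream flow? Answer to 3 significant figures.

2460 L/s

Set C_mix = 75: (Q·8.300 + 764.0·290.0) / (Q + 764.0) = 75
→ Q = 764.0·(290.0 − 75)/(75 − 8.300) = 2463 L/s.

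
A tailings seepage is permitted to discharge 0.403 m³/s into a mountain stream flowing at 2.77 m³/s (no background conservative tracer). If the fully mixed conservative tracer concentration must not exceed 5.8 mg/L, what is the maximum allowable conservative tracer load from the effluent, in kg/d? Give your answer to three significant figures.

Mass balance at the limit: 2.770·0 + 0.4030·Cₑ = 3.173·5.8 → Cₑ = 45.67 mg/L.
Load = 0.4030 m³/s × 45.67 g/m³ × 86 400 s/d = 1590 kg/d.

1590 kg/d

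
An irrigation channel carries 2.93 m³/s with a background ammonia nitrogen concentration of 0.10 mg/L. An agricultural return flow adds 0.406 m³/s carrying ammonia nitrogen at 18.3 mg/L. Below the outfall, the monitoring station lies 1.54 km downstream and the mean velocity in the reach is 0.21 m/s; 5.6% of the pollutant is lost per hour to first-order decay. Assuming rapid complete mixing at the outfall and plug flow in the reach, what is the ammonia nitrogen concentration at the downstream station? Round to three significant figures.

Flow-weighted average: C = (2.930·0.1000 + 0.4060·18.30) / 3.336 = 7.723/3.336 = 2.315 mg/L.
Travel time t = 1.54·1000 / 0.21 = 7333 s = 2.037 h.
5.6%/h lost → k = −ln(1 − 0.056) = 0.05763 h⁻¹.
After decay, C = 2.315 × e^(−kt) = 2.315 × 0.8892 = 2.059 mg/L.

2.06 mg/L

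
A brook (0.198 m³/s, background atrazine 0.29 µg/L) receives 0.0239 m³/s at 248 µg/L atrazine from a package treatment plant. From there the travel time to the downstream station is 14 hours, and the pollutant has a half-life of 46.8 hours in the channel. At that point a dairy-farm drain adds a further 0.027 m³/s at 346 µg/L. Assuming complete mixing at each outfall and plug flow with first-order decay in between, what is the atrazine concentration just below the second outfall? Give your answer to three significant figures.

Flow-weighted average: C = (0.1980·0.2900 + 0.02390·248.0) / 0.2219 = 5.985/0.2219 = 26.97 µg/L; combined flow 0.2219 m³/s.
Half-life 46.8 h → k = ln 2 / 46.8 = 0.01481 h⁻¹ = 0.3555 d⁻¹.
First-order decay: C = 26.97·exp(−k·t) = 26.97·0.8127 = 21.92 µg/L.
At the second outfall, C = (0.2219·21.92 + 0.02700·346.0) / (0.2219 + 0.02700) = 57.07 µg/L.

57.1 µg/L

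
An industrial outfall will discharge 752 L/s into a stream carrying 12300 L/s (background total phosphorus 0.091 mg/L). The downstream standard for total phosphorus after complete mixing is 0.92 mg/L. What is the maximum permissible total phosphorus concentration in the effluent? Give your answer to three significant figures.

14.5 mg/L

At the limit, (Qr·Cr + Qe·Cₑ)/(Qr + Qe) = 0.92:
Cₑ = (13050·0.92 − 12300·0.09100) / 752.0 = 14.48 mg/L.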